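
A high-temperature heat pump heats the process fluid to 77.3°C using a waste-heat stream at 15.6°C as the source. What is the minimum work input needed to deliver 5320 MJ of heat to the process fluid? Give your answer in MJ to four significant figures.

In absolute terms T_C = 288.75 K and T_H = 350.45 K, so ΔT = 61.70 K.
The reversible limit is COP_HP = T_H/ΔT = 5.680, so W_min = Q_H/COP = Q_H·ΔT/T_H.
W_min = 5320 × 61.70/350.45 = 936.6 MJ.

936.6 MJ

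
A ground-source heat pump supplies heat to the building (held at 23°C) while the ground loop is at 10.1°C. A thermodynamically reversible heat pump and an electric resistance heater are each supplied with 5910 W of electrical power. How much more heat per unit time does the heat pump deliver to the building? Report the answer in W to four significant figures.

In absolute terms T_C = 283.25 K and T_H = 296.15 K, so ΔT = 12.90 K.
COP_Carnot = T_H/ΔT = 296.15/12.90 = 22.96.
The heat pump delivers Q̇_H = COP × Ẇ = 135700 W; the resistance heater delivers Ẇ = 5910 W.
Extra = (COP − 1)·Ẇ = 129800 W.

129800 W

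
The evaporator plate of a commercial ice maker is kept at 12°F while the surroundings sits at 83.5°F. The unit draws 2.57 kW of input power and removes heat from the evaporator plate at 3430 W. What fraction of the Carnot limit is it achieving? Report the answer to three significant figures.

Converting, Q̇_C = 3430 W = 3.430 kW, so COP_actual = Q̇_C/Ẇ = 3.430/2.570 = 1.335.
In absolute terms T_C = 262.04 K and T_H = 301.76 K, so ΔT = 39.72 K.
COP_Carnot = T_C/ΔT = 262.04/39.72 = 6.597.
η_II = COP_actual/COP_Carnot = 1.335/6.597 = 0.2023.

0.202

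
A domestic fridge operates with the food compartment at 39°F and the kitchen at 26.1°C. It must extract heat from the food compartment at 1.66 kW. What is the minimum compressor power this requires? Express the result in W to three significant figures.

133 W

In absolute terms T_C = 277.04 K and T_H = 299.25 K, so ΔT = 22.21 K.
COP_Carnot = T_C/ΔT = 277.04/22.21 = 12.47.
Ẇ_min = Q̇/COP_Carnot = 1.660/12.47 = 0.1331 kW = 133.1 W.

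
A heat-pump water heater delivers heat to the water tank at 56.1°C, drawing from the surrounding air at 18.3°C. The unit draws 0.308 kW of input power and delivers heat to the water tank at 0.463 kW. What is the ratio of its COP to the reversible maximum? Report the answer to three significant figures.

COP_actual = Q̇_H/Ẇ = 0.4630/0.3080 = 1.503.
In absolute terms T_C = 291.45 K and T_H = 329.25 K, so ΔT = 37.80 K.
COP_Carnot = T_H/ΔT = 329.25/37.80 = 8.710.
η_II = COP_actual/COP_Carnot = 1.503/8.710 = 0.1726.

0.173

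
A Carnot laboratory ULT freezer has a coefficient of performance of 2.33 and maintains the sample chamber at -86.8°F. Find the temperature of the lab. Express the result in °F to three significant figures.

COP_R = T_C/(T_H − T_C) gives T_H − T_C = T_C/COP.
With T_C = 207.15 K, T_H = 207.15 × (1 + 1/2.33) = 296.06 K.
Converting, 296.06 K = 73.23°F.

73.2 °F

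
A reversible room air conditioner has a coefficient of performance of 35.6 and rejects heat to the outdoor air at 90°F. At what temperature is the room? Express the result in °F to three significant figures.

75.0 °F

For a Carnot refrigerator COP_R = T_C/(T_H − T_C), so T_C = COP·T_H/(1 + COP).
With T_H = 305.37 K, T_C = 35.6 × 305.37/36.60 = 297.03 K.
Converting, 297.03 K = 74.98°F.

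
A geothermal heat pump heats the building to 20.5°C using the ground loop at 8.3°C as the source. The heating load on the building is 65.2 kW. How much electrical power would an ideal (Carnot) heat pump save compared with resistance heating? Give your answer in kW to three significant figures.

In absolute terms T_C = 281.45 K and T_H = 293.65 K, so ΔT = 12.20 K.
COP_Carnot = T_H/ΔT = 293.65/12.20 = 24.07.
Resistance heating needs Ẇ_res = Q̇_H = 65.20 kW; the reversible heat pump needs only Ẇ_hp = Q̇_H/COP = 2.709 kW.
Saving = 65.20 − 2.709 = 62.49 kW.

62.5 kW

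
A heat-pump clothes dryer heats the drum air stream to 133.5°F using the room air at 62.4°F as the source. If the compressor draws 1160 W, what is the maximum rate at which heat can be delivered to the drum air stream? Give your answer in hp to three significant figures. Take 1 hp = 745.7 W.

13.0 hp

In absolute terms T_C = 290.04 K and T_H = 329.54 K, so ΔT = 39.50 K.
COP_Carnot = T_H/ΔT = 329.54/39.50 = 8.343.
Q̇_max = COP_Carnot × Ẇ = 8.343 × 1160 W = 9678 W = 12.98 hp.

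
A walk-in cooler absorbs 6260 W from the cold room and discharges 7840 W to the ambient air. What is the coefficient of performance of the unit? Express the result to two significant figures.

The first law gives Q̇_H = Q̇_C + Ẇ, so the three rates are Q̇_C = 6260, Q̇_H = 7840, Ẇ = 1580 W.
COP_R = Q̇_C/Ẇ = 6260/1580 = 3.962.

4.0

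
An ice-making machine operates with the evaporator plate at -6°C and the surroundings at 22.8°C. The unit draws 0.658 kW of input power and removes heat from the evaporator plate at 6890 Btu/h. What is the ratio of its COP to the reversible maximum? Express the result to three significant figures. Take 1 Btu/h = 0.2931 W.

0.331

Converting, Q̇_C = 6890 Btu/h = 2.019 kW, so COP_actual = Q̇_C/Ẇ = 2.019/0.6580 = 3.069.
In absolute terms T_C = 267.15 K and T_H = 295.95 K, so ΔT = 28.80 K.
COP_Carnot = T_C/ΔT = 267.15/28.80 = 9.276.
η_II = COP_actual/COP_Carnot = 3.069/9.276 = 0.3309.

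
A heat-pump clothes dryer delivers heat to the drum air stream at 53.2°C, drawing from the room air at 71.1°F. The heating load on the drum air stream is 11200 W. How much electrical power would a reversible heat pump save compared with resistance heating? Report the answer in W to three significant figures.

10100 W

In absolute terms T_C = 294.87 K and T_H = 326.35 K, so ΔT = 31.48 K.
COP_Carnot = T_H/ΔT = 326.35/31.48 = 10.37.
Resistance heating needs Ẇ_res = Q̇_H = 11200 W; the reversible heat pump needs only Ẇ_hp = Q̇_H/COP = 1080 W.
Saving = 11200 − 1080 = 10120 W.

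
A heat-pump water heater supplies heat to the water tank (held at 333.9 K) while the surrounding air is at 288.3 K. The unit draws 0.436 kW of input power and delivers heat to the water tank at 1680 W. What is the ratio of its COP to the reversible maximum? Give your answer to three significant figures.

Converting, Q̇_H = 1680 W = 1.680 kW, so COP_actual = Q̇_H/Ẇ = 1.680/0.4360 = 3.853.
The reservoir spacing is ΔT = 333.9 − 288.3 = 45.60 K.
COP_Carnot = T_H/ΔT = 333.90/45.60 = 7.322.
η_II = COP_actual/COP_Carnot = 3.853/7.322 = 0.5262.

0.526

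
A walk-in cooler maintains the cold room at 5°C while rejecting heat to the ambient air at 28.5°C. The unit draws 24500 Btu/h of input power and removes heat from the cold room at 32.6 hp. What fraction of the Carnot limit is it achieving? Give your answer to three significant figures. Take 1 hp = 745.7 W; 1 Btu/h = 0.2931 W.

0.286

Converting, Q̇_C = 32.60 hp = 82940 Btu/h, so COP_actual = Q̇_C/Ẇ = 82940/24500 = 3.385.
In absolute terms T_C = 278.15 K and T_H = 301.65 K, so ΔT = 23.50 K.
COP_Carnot = T_C/ΔT = 278.15/23.50 = 11.84.
η_II = COP_actual/COP_Carnot = 3.385/11.84 = 0.2860.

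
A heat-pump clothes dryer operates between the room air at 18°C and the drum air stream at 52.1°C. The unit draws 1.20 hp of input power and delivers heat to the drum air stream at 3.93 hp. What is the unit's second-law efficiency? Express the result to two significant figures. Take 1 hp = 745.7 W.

0.34

COP_actual = Q̇_H/Ẇ = 3.930/1.200 = 3.275.
In absolute terms T_C = 291.15 K and T_H = 325.25 K, so ΔT = 34.10 K.
COP_Carnot = T_H/ΔT = 325.25/34.10 = 9.538.
η_II = COP_actual/COP_Carnot = 3.275/9.538 = 0.3434.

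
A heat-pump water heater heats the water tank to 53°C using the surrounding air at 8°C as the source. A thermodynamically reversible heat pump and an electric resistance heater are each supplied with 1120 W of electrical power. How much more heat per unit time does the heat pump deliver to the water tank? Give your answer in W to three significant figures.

7000 W

In absolute terms T_C = 281.15 K and T_H = 326.15 K, so ΔT = 45.00 K.
COP_Carnot = T_H/ΔT = 326.15/45.00 = 7.248.
The heat pump delivers Q̇_H = COP × Ẇ = 8118 W; the resistance heater delivers Ẇ = 1120 W.
Extra = (COP − 1)·Ẇ = 6998 W.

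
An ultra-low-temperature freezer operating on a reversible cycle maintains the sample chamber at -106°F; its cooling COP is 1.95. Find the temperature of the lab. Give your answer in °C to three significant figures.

24.1 °C

COP_R = T_C/(T_H − T_C) gives T_H − T_C = T_C/COP.
With T_C = 196.48 K, T_H = 196.48 × (1 + 1/1.95) = 297.24 K.
Converting, 297.24 K = 24.09°C.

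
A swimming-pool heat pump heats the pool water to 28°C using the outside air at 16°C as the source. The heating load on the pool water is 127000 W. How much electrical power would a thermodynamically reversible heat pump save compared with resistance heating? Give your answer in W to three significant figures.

122000 W

In absolute terms T_C = 289.15 K and T_H = 301.15 K, so ΔT = 12.00 K.
COP_Carnot = T_H/ΔT = 301.15/12.00 = 25.10.
Resistance heating needs Ẇ_res = Q̇_H = 127000 W; the reversible heat pump needs only Ẇ_hp = Q̇_H/COP = 5061 W.
Saving = 127000 − 5061 = 121900 W.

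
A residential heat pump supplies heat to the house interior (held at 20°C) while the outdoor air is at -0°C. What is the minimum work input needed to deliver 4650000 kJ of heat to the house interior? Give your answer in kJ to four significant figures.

317200 kJ

In absolute terms T_C = 273.15 K and T_H = 293.15 K, so ΔT = 20.00 K.
The reversible limit is COP_HP = T_H/ΔT = 14.66, so W_min = Q_H/COP = Q_H·ΔT/T_H.
W_min = 4650000 × 20.00/293.15 = 317200 kJ.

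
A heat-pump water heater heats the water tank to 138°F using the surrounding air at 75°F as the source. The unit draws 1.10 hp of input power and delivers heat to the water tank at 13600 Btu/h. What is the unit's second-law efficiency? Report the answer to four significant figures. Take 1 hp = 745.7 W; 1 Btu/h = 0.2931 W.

0.5122

Converting, Q̇_H = 13600 Btu/h = 5.346 hp, so COP_actual = Q̇_H/Ẇ = 5.346/1.100 = 4.860.
In absolute terms T_C = 297.04 K and T_H = 332.04 K, so ΔT = 35.00 K.
COP_Carnot = T_H/ΔT = 332.04/35.00 = 9.487.
η_II = COP_actual/COP_Carnot = 4.860/9.487 = 0.5122.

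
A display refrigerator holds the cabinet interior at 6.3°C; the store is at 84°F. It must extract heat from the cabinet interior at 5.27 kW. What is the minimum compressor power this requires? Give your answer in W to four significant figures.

In absolute terms T_C = 279.45 K and T_H = 302.04 K, so ΔT = 22.59 K.
COP_Carnot = T_C/ΔT = 279.45/22.59 = 12.37.
Ẇ_min = Q̇/COP_Carnot = 5.270/12.37 = 0.4260 kW = 426.0 W.

426.0 W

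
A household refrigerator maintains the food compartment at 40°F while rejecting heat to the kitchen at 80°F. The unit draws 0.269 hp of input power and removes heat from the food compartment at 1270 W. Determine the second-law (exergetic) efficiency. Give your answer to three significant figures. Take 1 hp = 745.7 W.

0.507

Converting, Q̇_C = 1270 W = 1.703 hp, so COP_actual = Q̇_C/Ẇ = 1.703/0.2690 = 6.331.
In absolute terms T_C = 277.59 K and T_H = 299.82 K, so ΔT = 22.22 K.
COP_Carnot = T_C/ΔT = 277.59/22.22 = 12.49.
η_II = COP_actual/COP_Carnot = 6.331/12.49 = 0.5068.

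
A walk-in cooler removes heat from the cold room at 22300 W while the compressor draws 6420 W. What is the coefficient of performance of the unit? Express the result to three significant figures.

3.47

The first law gives Q̇_H = Q̇_C + Ẇ, so the three rates are Q̇_C = 22300, Q̇_H = 28720, Ẇ = 6420 W.
COP_R = Q̇_C/Ẇ = 22300/6420 = 3.474.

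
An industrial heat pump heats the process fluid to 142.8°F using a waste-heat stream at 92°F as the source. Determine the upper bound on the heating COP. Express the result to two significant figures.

12

In absolute terms T_C = 306.48 K and T_H = 334.71 K, so ΔT = 28.22 K.
For a reversible cycle, COP_Carnot = T_H/ΔT = 334.71/28.22 = 11.86.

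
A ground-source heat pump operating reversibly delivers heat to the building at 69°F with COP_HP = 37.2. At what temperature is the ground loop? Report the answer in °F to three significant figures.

54.8 °F

COP_HP = T_H/(T_H − T_C) gives T_H − T_C = T_H/COP.
With T_H = 293.71 K, T_C = 293.71 × (1 − 1/37.2) = 285.81 K.
Converting, 285.81 K = 54.79°F.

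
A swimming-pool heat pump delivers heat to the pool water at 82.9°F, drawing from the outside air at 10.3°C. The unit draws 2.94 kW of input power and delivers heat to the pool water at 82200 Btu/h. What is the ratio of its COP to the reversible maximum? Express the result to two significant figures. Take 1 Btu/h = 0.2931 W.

0.49

Converting, Q̇_H = 82200 Btu/h = 24.09 kW, so COP_actual = Q̇_H/Ẇ = 24.09/2.940 = 8.195.
In absolute terms T_C = 283.45 K and T_H = 301.43 K, so ΔT = 17.98 K.
COP_Carnot = T_H/ΔT = 301.43/17.98 = 16.77.
η_II = COP_actual/COP_Carnot = 8.195/16.77 = 0.4888.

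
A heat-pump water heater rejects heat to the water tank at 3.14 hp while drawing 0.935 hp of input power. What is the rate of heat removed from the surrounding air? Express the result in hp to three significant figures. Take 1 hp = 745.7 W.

For a cyclic device the first law requires Q̇_H = Q̇_C + Ẇ.
Q̇_C = Q̇_H − Ẇ = 2.205 hp.

2.21 hp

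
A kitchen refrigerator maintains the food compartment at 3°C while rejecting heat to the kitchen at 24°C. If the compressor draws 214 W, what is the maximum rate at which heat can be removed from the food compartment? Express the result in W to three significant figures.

In absolute terms T_C = 276.15 K and T_H = 297.15 K, so ΔT = 21.00 K.
COP_Carnot = T_C/ΔT = 276.15/21.00 = 13.15.
Q̇_max = COP_Carnot × Ẇ = 13.15 × 214.0 W = 2814 W.

2810 W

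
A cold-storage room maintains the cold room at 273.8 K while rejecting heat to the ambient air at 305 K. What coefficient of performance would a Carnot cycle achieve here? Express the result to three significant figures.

The reservoir spacing is ΔT = 305 − 273.8 = 31.20 K.
For a reversible cycle, COP_Carnot = T_C/ΔT = 273.80/31.20 = 8.776.

8.78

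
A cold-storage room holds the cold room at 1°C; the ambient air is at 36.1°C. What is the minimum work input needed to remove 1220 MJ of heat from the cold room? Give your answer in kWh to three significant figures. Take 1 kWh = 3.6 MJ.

In absolute terms T_C = 274.15 K and T_H = 309.25 K, so ΔT = 35.10 K.
The reversible limit is COP_R = T_C/ΔT = 7.811, so W_min = Q_C/COP = Q_C·ΔT/T_C.
W_min = 1220 × 35.10/274.15 = 156.2 MJ = 43.39 kWh.

43.4 kWh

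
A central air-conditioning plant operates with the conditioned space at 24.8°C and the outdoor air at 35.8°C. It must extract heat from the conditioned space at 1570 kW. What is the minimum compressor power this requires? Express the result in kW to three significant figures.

58.0 kW

In absolute terms T_C = 297.95 K and T_H = 308.95 K, so ΔT = 11.00 K.
COP_Carnot = T_C/ΔT = 297.95/11.00 = 27.09.
Ẇ_min = Q̇/COP_Carnot = 1570/27.09 = 57.96 kW.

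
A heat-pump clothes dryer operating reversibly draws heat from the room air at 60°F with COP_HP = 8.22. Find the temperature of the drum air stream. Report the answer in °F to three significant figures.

132 °F

COP_HP = T_H/(T_H − T_C) rearranges to T_H = COP·T_C/(COP − 1).
With T_C = 288.71 K, T_H = 8.22 × 288.71/7.220 = 328.69 K.
Converting, 328.69 K = 131.98°F.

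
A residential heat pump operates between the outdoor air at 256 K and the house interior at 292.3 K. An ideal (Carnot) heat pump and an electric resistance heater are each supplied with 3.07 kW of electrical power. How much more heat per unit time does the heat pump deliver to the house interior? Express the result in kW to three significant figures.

21.7 kW

The reservoir spacing is ΔT = 292.3 − 256 = 36.30 K.
COP_Carnot = T_H/ΔT = 292.30/36.30 = 8.052.
The heat pump delivers Q̇_H = COP × Ẇ = 24.72 kW; the resistance heater delivers Ẇ = 3.070 kW.
Extra = (COP − 1)·Ẇ = 21.65 kW.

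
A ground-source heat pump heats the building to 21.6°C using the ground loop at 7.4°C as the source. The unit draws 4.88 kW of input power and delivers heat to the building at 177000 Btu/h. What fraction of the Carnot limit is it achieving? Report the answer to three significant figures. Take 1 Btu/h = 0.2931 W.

0.512

Converting, Q̇_H = 177000 Btu/h = 51.88 kW, so COP_actual = Q̇_H/Ẇ = 51.88/4.880 = 10.63.
In absolute terms T_C = 280.55 K and T_H = 294.75 K, so ΔT = 14.20 K.
COP_Carnot = T_H/ΔT = 294.75/14.20 = 20.76.
η_II = COP_actual/COP_Carnot = 10.63/20.76 = 0.5122.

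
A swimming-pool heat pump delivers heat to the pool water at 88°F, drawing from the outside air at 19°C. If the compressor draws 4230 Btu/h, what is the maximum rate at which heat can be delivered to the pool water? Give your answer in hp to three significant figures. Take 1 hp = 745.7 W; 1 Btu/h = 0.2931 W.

In absolute terms T_C = 292.15 K and T_H = 304.26 K, so ΔT = 12.11 K.
COP_Carnot = T_H/ΔT = 304.26/12.11 = 25.12.
Q̇_max = COP_Carnot × Ẇ = 25.12 × 4230 Btu/h = 106300 Btu/h = 41.77 hp.

41.8 hp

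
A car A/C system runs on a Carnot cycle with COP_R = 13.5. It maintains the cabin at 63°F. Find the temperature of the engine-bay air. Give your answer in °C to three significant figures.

38.7 °C

COP_R = T_C/(T_H − T_C) gives T_H − T_C = T_C/COP.
With T_C = 290.37 K, T_H = 290.37 × (1 + 1/13.5) = 311.88 K.
Converting, 311.88 K = 38.73°C.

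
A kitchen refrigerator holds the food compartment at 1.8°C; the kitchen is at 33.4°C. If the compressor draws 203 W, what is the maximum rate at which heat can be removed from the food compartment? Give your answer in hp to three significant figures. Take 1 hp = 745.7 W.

2.37 hp

In absolute terms T_C = 274.95 K and T_H = 306.55 K, so ΔT = 31.60 K.
COP_Carnot = T_C/ΔT = 274.95/31.60 = 8.701.
Q̇_max = COP_Carnot × Ẇ = 8.701 × 203.0 W = 1766 W = 2.369 hp.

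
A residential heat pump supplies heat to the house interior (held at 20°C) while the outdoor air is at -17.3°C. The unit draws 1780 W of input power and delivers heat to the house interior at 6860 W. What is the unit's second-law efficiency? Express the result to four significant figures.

0.4904

COP_actual = Q̇_H/Ẇ = 6860/1780 = 3.854.
In absolute terms T_C = 255.85 K and T_H = 293.15 K, so ΔT = 37.30 K.
COP_Carnot = T_H/ΔT = 293.15/37.30 = 7.859.
η_II = COP_actual/COP_Carnot = 3.854/7.859 = 0.4904.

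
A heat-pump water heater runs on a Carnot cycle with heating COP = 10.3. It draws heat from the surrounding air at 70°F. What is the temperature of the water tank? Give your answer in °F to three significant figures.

127 °F

COP_HP = T_H/(T_H − T_C) rearranges to T_H = COP·T_C/(COP − 1).
With T_C = 294.26 K, T_H = 10.3 × 294.26/9.300 = 325.90 K.
Converting, 325.90 K = 126.95°F.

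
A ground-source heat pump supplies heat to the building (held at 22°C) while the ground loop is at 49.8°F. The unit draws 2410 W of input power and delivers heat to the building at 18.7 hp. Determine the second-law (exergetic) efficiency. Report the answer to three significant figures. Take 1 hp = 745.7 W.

0.237

Converting, Q̇_H = 18.70 hp = 13940 W, so COP_actual = Q̇_H/Ẇ = 13940/2410 = 5.786.
In absolute terms T_C = 283.04 K and T_H = 295.15 K, so ΔT = 12.11 K.
COP_Carnot = T_H/ΔT = 295.15/12.11 = 24.37.
η_II = COP_actual/COP_Carnot = 5.786/24.37 = 0.2374.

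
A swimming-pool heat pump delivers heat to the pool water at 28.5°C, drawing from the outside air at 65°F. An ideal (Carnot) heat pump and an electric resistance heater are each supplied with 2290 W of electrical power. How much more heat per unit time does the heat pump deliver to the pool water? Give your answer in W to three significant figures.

65700 W

In absolute terms T_C = 291.48 K and T_H = 301.65 K, so ΔT = 10.17 K.
COP_Carnot = T_H/ΔT = 301.65/10.17 = 29.67.
The heat pump delivers Q̇_H = COP × Ẇ = 67950 W; the resistance heater delivers Ẇ = 2290 W.
Extra = (COP − 1)·Ẇ = 65660 W.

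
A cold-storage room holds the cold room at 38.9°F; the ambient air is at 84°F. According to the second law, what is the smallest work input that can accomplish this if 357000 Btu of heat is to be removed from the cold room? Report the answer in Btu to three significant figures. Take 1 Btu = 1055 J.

In absolute terms T_C = 276.98 K and T_H = 302.04 K, so ΔT = 25.06 K.
The reversible limit is COP_R = T_C/ΔT = 11.05, so W_min = Q_C/COP = Q_C·ΔT/T_C.
W_min = 357000 × 25.06/276.98 = 32290 Btu.

32300 Btu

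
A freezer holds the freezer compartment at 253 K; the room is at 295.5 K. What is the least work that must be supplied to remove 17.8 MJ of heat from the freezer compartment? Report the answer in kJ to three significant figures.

2990 kJ

The reservoir spacing is ΔT = 295.5 − 253 = 42.50 K.
The reversible limit is COP_R = T_C/ΔT = 5.953, so W_min = Q_C/COP = Q_C·ΔT/T_C.
W_min = 17.80 × 42.50/253.00 = 2.990 MJ = 2990 kJ.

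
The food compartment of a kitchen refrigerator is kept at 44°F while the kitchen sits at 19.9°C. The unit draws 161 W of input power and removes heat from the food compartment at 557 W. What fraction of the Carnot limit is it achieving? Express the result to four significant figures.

COP_actual = Q̇_C/Ẇ = 557.0/161.0 = 3.460.
In absolute terms T_C = 279.82 K and T_H = 293.05 K, so ΔT = 13.23 K.
COP_Carnot = T_C/ΔT = 279.82/13.23 = 21.14.
η_II = COP_actual/COP_Carnot = 3.460/21.14 = 0.1636.

0.1636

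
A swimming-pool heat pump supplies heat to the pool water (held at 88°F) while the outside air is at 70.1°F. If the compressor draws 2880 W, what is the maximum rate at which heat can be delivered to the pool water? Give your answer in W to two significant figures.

88000 W

In absolute terms T_C = 294.32 K and T_H = 304.26 K, so ΔT = 9.944 K.
COP_Carnot = T_H/ΔT = 304.26/9.944 = 30.60.
Q̇_max = COP_Carnot × Ẇ = 30.60 × 2880 W = 88120 W.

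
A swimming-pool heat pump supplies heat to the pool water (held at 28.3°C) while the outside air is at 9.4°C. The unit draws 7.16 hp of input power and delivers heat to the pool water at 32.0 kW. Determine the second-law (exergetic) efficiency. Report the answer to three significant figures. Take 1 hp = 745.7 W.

Converting, Q̇_H = 32.00 kW = 42.91 hp, so COP_actual = Q̇_H/Ẇ = 42.91/7.160 = 5.993.
In absolute terms T_C = 282.55 K and T_H = 301.45 K, so ΔT = 18.90 K.
COP_Carnot = T_H/ΔT = 301.45/18.90 = 15.95.
η_II = COP_actual/COP_Carnot = 5.993/15.95 = 0.3758.

0.376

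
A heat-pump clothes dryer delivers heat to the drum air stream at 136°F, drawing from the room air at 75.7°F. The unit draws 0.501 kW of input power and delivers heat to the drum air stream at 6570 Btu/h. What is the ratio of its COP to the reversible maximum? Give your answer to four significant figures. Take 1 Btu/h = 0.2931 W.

0.3891

Converting, Q̇_H = 6570 Btu/h = 1.926 kW, so COP_actual = Q̇_H/Ẇ = 1.926/0.5010 = 3.844.
In absolute terms T_C = 297.43 K and T_H = 330.93 K, so ΔT = 33.50 K.
COP_Carnot = T_H/ΔT = 330.93/33.50 = 9.878.
η_II = COP_actual/COP_Carnot = 3.844/9.878 = 0.3891.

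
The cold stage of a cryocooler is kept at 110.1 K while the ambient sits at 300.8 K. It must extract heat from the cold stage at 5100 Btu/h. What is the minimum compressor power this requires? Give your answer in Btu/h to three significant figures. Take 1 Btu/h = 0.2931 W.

8830 Btu/h

The reservoir spacing is ΔT = 300.8 − 110.1 = 190.7 K.
COP_Carnot = T_C/ΔT = 110.10/190.7 = 0.5773.
Ẇ_min = Q̇/COP_Carnot = 5100/0.5773 = 8834 Btu/h.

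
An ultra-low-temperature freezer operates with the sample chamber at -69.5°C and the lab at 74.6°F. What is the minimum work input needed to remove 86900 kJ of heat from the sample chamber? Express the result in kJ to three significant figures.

In absolute terms T_C = 203.65 K and T_H = 296.82 K, so ΔT = 93.17 K.
The reversible limit is COP_R = T_C/ΔT = 2.186, so W_min = Q_C/COP = Q_C·ΔT/T_C.
W_min = 86900 × 93.17/203.65 = 39760 kJ.

39800 kJ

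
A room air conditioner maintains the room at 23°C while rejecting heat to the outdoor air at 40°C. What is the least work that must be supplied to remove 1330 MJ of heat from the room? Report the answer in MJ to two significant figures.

In absolute terms T_C = 296.15 K and T_H = 313.15 K, so ΔT = 17.00 K.
The reversible limit is COP_R = T_C/ΔT = 17.42, so W_min = Q_C/COP = Q_C·ΔT/T_C.
W_min = 1330 × 17.00/296.15 = 76.35 MJ.

76 MJ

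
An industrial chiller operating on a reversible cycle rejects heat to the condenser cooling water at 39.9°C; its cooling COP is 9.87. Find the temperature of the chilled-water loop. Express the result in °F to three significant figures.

For a Carnot refrigerator COP_R = T_C/(T_H − T_C), so T_C = COP·T_H/(1 + COP).
With T_H = 313.05 K, T_C = 9.87 × 313.05/10.87 = 284.25 K.
Converting, 284.25 K = 51.98°F.

52.0 °F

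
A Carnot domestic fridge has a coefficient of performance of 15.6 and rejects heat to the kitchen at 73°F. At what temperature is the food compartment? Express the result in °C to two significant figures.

5.0 °C

For a Carnot refrigerator COP_R = T_C/(T_H − T_C), so T_C = COP·T_H/(1 + COP).
With T_H = 295.93 K, T_C = 15.6 × 295.93/16.60 = 278.10 K.
Converting, 278.10 K = 4.95°C.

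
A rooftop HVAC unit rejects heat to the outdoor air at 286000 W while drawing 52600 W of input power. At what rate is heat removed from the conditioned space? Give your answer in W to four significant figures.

For a cyclic device the first law requires Q̇_H = Q̇_C + Ẇ.
Q̇_C = Q̇_H − Ẇ = 233400 W.

233400 W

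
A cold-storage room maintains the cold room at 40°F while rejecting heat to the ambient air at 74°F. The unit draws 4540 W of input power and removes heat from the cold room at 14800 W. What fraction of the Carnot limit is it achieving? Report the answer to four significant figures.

COP_actual = Q̇_C/Ẇ = 14800/4540 = 3.260.
In absolute terms T_C = 277.59 K and T_H = 296.48 K, so ΔT = 18.89 K.
COP_Carnot = T_C/ΔT = 277.59/18.89 = 14.70.
η_II = COP_actual/COP_Carnot = 3.260/14.70 = 0.2218.

0.2218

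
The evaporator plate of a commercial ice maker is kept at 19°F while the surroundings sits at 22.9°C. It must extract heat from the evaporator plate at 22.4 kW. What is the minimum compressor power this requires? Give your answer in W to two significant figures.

In absolute terms T_C = 265.93 K and T_H = 296.05 K, so ΔT = 30.12 K.
COP_Carnot = T_C/ΔT = 265.93/30.12 = 8.828.
Ẇ_min = Q̇/COP_Carnot = 22.40/8.828 = 2.537 kW = 2537 W.

2500 W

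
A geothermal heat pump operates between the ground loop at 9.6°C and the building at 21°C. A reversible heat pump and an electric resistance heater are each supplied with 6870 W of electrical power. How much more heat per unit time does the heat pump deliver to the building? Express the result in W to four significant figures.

In absolute terms T_C = 282.75 K and T_H = 294.15 K, so ΔT = 11.40 K.
COP_Carnot = T_H/ΔT = 294.15/11.40 = 25.80.
The heat pump delivers Q̇_H = COP × Ẇ = 177300 W; the resistance heater delivers Ẇ = 6870 W.
Extra = (COP − 1)·Ẇ = 170400 W.

170400 W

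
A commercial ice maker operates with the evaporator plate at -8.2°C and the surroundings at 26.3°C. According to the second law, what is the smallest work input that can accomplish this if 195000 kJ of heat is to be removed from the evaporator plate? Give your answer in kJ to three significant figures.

In absolute terms T_C = 264.95 K and T_H = 299.45 K, so ΔT = 34.50 K.
The reversible limit is COP_R = T_C/ΔT = 7.680, so W_min = Q_C/COP = Q_C·ΔT/T_C.
W_min = 195000 × 34.50/264.95 = 25390 kJ.

25400 kJ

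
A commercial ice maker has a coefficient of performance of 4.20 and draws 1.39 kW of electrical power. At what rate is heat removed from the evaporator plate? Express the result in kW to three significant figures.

5.84 kW

Q̇_C = COP × Ẇ = 4.20 × 1.390 = 5.838 kW.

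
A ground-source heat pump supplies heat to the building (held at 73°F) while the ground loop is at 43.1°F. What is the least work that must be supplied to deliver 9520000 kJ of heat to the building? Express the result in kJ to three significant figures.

In absolute terms T_C = 279.32 K and T_H = 295.93 K, so ΔT = 16.61 K.
The reversible limit is COP_HP = T_H/ΔT = 17.82, so W_min = Q_H/COP = Q_H·ΔT/T_H.
W_min = 9520000 × 16.61/295.93 = 534400 kJ.

534000 kJ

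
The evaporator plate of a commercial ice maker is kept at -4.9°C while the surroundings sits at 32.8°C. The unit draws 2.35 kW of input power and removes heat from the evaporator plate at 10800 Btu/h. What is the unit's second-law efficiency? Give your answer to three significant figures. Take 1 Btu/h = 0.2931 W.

Converting, Q̇_C = 10800 Btu/h = 3.165 kW, so COP_actual = Q̇_C/Ẇ = 3.165/2.350 = 1.347.
In absolute terms T_C = 268.25 K and T_H = 305.95 K, so ΔT = 37.70 K.
COP_Carnot = T_C/ΔT = 268.25/37.70 = 7.115.
η_II = COP_actual/COP_Carnot = 1.347/7.115 = 0.1893.

0.189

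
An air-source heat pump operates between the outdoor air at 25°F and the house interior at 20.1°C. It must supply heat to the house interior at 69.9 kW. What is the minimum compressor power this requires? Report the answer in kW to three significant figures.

5.72 kW

In absolute terms T_C = 269.26 K and T_H = 293.25 K, so ΔT = 23.99 K.
COP_Carnot = T_H/ΔT = 293.25/23.99 = 12.22.
Ẇ_min = Q̇/COP_Carnot = 69.90/12.22 = 5.718 kW.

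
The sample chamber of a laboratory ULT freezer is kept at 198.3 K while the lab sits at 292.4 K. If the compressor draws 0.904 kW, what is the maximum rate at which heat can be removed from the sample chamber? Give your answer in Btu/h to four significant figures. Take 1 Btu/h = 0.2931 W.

The reservoir spacing is ΔT = 292.4 − 198.3 = 94.10 K.
COP_Carnot = T_C/ΔT = 198.30/94.10 = 2.107.
Q̇_max = COP_Carnot × Ẇ = 2.107 × 0.9040 kW = 1.905 kW = 6500 Btu/h.

6500 Btu/h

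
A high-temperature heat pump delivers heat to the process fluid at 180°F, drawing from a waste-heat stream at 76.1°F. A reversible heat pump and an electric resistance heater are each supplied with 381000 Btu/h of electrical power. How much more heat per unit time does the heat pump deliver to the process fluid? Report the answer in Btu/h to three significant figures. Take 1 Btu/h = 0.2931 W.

1960000 Btu/h

In absolute terms T_C = 297.65 K and T_H = 355.37 K, so ΔT = 57.72 K.
COP_Carnot = T_H/ΔT = 355.37/57.72 = 6.157.
The heat pump delivers Q̇_H = COP × Ẇ = 2346000 Btu/h; the resistance heater delivers Ẇ = 381000 Btu/h.
Extra = (COP − 1)·Ẇ = 1965000 Btu/h.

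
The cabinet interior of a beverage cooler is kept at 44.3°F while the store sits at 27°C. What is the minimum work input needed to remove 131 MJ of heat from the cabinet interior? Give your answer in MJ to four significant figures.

In absolute terms T_C = 279.98 K and T_H = 300.15 K, so ΔT = 20.17 K.
The reversible limit is COP_R = T_C/ΔT = 13.88, so W_min = Q_C/COP = Q_C·ΔT/T_C.
W_min = 131.0 × 20.17/279.98 = 9.436 MJ.

9.436 MJ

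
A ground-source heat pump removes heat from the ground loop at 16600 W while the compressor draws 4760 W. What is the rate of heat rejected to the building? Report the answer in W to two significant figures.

21000 W

For a cyclic device the first law requires Q̇_H = Q̇_C + Ẇ.
Q̇_H = Q̇_C + Ẇ = 21360 W.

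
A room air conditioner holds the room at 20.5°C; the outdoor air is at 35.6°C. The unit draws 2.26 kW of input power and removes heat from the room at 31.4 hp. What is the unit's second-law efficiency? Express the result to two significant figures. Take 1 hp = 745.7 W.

Converting, Q̇_C = 31.40 hp = 23.41 kW, so COP_actual = Q̇_C/Ẇ = 23.41/2.260 = 10.36.
In absolute terms T_C = 293.65 K and T_H = 308.75 K, so ΔT = 15.10 K.
COP_Carnot = T_C/ΔT = 293.65/15.10 = 19.45.
η_II = COP_actual/COP_Carnot = 10.36/19.45 = 0.5328.

0.53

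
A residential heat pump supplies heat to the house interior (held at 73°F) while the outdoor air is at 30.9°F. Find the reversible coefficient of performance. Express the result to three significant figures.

In absolute terms T_C = 272.54 K and T_H = 295.93 K, so ΔT = 23.39 K.
For a reversible cycle, COP_Carnot = T_H/ΔT = 295.93/23.39 = 12.65.

12.7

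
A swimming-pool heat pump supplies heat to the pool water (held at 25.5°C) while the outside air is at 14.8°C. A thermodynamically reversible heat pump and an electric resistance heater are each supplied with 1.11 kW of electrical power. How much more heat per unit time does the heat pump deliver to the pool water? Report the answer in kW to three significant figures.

29.9 kW

In absolute terms T_C = 287.95 K and T_H = 298.65 K, so ΔT = 10.70 K.
COP_Carnot = T_H/ΔT = 298.65/10.70 = 27.91.
The heat pump delivers Q̇_H = COP × Ẇ = 30.98 kW; the resistance heater delivers Ẇ = 1.110 kW.
Extra = (COP − 1)·Ẇ = 29.87 kW.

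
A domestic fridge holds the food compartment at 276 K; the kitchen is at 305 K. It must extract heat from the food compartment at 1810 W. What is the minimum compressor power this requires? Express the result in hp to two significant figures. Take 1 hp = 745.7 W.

0.26 hp

The reservoir spacing is ΔT = 305 − 276 = 29.00 K.
COP_Carnot = T_C/ΔT = 276.00/29.00 = 9.517.
Ẇ_min = Q̇/COP_Carnot = 1810/9.517 = 190.2 W = 0.2550 hp.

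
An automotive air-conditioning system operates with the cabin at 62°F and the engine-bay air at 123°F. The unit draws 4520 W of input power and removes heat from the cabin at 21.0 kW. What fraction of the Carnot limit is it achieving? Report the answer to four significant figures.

0.5433

Converting, Q̇_C = 21.00 kW = 21000 W, so COP_actual = Q̇_C/Ẇ = 21000/4520 = 4.646.
In absolute terms T_C = 289.82 K and T_H = 323.71 K, so ΔT = 33.89 K.
COP_Carnot = T_C/ΔT = 289.82/33.89 = 8.552.
η_II = COP_actual/COP_Carnot = 4.646/8.552 = 0.5433.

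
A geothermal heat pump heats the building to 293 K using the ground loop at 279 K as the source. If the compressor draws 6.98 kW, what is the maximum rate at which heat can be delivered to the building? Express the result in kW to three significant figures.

The reservoir spacing is ΔT = 293 − 279 = 14.00 K.
COP_Carnot = T_H/ΔT = 293.00/14.00 = 20.93.
Q̇_max = COP_Carnot × Ẇ = 20.93 × 6.980 kW = 146.1 kW.

146 kW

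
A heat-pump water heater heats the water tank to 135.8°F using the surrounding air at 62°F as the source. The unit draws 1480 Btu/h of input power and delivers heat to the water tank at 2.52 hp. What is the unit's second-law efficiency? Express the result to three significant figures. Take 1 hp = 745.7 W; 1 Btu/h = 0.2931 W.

Converting, Q̇_H = 2.520 hp = 6411 Btu/h, so COP_actual = Q̇_H/Ẇ = 6411/1480 = 4.332.
In absolute terms T_C = 289.82 K and T_H = 330.82 K, so ΔT = 41.00 K.
COP_Carnot = T_H/ΔT = 330.82/41.00 = 8.069.
η_II = COP_actual/COP_Carnot = 4.332/8.069 = 0.5369.

0.537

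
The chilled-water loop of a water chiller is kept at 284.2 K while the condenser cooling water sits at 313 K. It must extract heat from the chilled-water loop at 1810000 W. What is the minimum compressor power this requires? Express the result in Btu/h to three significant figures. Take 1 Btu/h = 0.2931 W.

The reservoir spacing is ΔT = 313 − 284.2 = 28.80 K.
COP_Carnot = T_C/ΔT = 284.20/28.80 = 9.868.
Ẇ_min = Q̇/COP_Carnot = 1810000/9.868 = 183400 W = 625800 Btu/h.

626000 Btu/h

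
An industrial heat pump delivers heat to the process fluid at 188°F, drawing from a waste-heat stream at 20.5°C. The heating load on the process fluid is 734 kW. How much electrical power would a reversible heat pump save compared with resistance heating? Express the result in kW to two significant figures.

In absolute terms T_C = 293.65 K and T_H = 359.82 K, so ΔT = 66.17 K.
COP_Carnot = T_H/ΔT = 359.82/66.17 = 5.438.
Resistance heating needs Ẇ_res = Q̇_H = 734.0 kW; the reversible heat pump needs only Ẇ_hp = Q̇_H/COP = 135.0 kW.
Saving = 734.0 − 135.0 = 599.0 kW.

600 kW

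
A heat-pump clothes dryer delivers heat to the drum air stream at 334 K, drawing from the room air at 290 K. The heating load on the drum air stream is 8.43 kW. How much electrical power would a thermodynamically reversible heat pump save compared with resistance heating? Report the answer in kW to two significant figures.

7.3 kW

The reservoir spacing is ΔT = 334 − 290 = 44.00 K.
COP_Carnot = T_H/ΔT = 334.00/44.00 = 7.591.
Resistance heating needs Ẇ_res = Q̇_H = 8.430 kW; the reversible heat pump needs only Ẇ_hp = Q̇_H/COP = 1.111 kW.
Saving = 8.430 − 1.111 = 7.319 kW.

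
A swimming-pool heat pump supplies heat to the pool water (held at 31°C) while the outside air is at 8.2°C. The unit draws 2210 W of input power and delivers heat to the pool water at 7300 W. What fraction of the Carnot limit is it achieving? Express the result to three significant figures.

0.248

COP_actual = Q̇_H/Ẇ = 7300/2210 = 3.303.
In absolute terms T_C = 281.35 K and T_H = 304.15 K, so ΔT = 22.80 K.
COP_Carnot = T_H/ΔT = 304.15/22.80 = 13.34.
η_II = COP_actual/COP_Carnot = 3.303/13.34 = 0.2476.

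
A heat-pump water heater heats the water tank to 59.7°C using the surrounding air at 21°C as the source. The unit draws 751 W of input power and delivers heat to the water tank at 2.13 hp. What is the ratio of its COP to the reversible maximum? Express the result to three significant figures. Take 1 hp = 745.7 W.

Converting, Q̇_H = 2.130 hp = 1588 W, so COP_actual = Q̇_H/Ẇ = 1588/751.0 = 2.115.
In absolute terms T_C = 294.15 K and T_H = 332.85 K, so ΔT = 38.70 K.
COP_Carnot = T_H/ΔT = 332.85/38.70 = 8.601.
η_II = COP_actual/COP_Carnot = 2.115/8.601 = 0.2459.

0.246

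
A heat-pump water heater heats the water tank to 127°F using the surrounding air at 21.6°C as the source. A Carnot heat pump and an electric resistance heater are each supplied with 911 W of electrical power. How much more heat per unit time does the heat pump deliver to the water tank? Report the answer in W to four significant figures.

8612 W

In absolute terms T_C = 294.75 K and T_H = 325.93 K, so ΔT = 31.18 K.
COP_Carnot = T_H/ΔT = 325.93/31.18 = 10.45.
The heat pump delivers Q̇_H = COP × Ẇ = 9523 W; the resistance heater delivers Ẇ = 911.0 W.
Extra = (COP − 1)·Ẇ = 8612 W.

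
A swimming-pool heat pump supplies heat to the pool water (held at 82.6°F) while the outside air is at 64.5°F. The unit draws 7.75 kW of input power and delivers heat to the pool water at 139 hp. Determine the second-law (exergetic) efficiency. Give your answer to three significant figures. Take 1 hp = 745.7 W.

0.446

Converting, Q̇_H = 139.0 hp = 103.7 kW, so COP_actual = Q̇_H/Ẇ = 103.7/7.750 = 13.37.
In absolute terms T_C = 291.21 K and T_H = 301.26 K, so ΔT = 10.06 K.
COP_Carnot = T_H/ΔT = 301.26/10.06 = 29.96.
η_II = COP_actual/COP_Carnot = 13.37/29.96 = 0.4464.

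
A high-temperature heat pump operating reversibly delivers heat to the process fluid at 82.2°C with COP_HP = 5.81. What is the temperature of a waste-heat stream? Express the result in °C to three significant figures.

21.0 °C

COP_HP = T_H/(T_H − T_C) gives T_H − T_C = T_H/COP.
With T_H = 355.35 K, T_C = 355.35 × (1 − 1/5.81) = 294.19 K.
Converting, 294.19 K = 21.04°C.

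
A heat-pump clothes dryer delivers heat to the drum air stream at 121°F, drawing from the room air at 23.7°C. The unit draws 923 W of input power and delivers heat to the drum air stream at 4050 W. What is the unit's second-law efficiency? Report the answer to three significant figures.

COP_actual = Q̇_H/Ẇ = 4050/923.0 = 4.388.
In absolute terms T_C = 296.85 K and T_H = 322.59 K, so ΔT = 25.74 K.
COP_Carnot = T_H/ΔT = 322.59/25.74 = 12.53.
η_II = COP_actual/COP_Carnot = 4.388/12.53 = 0.3502.

0.350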